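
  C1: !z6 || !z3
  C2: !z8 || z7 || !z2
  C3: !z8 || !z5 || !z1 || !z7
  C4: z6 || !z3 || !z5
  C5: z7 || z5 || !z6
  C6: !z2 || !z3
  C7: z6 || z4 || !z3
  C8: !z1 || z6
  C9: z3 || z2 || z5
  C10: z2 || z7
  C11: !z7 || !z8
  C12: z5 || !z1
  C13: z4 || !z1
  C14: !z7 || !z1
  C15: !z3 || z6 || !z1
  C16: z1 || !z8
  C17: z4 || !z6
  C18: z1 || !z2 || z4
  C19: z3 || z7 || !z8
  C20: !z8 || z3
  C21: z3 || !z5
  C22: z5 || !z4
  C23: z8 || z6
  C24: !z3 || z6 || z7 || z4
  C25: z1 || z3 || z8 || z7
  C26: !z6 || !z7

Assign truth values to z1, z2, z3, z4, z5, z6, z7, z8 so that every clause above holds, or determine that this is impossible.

UNSATISFIABLE

Case z6 = false:
Unit clause (!z1) forces z1 = false.
Unit clause (!z8) forces z8 = false.
But (z8) is also a unit clause — contradiction.
That branch fails; take z6 = true instead.
Unit clause (!z3) forces z3 = false.
Unit clause (z4) forces z4 = true.
Unit clause (!z8) forces z8 = false.
Unit clause (!z5) forces z5 = false.
But (z5) is also a unit clause — contradiction.
Both values of z6 lead to a conflict.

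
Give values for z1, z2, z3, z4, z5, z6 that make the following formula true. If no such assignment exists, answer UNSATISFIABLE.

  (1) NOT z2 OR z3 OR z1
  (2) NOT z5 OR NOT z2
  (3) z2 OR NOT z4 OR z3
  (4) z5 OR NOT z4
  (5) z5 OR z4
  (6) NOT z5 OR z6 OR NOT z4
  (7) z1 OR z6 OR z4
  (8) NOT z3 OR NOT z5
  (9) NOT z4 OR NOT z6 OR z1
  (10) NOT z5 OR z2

Case z5 = false:
(NOT z4) alone gives z4 = false.
That conflicts with the unit clause (z4).
So z5 must be the other value — set z5 = true.
(NOT z2) alone gives z2 = false.
That conflicts with the unit clause (z2).
Both values of z5 lead to a conflict.

UNSATISFIABLE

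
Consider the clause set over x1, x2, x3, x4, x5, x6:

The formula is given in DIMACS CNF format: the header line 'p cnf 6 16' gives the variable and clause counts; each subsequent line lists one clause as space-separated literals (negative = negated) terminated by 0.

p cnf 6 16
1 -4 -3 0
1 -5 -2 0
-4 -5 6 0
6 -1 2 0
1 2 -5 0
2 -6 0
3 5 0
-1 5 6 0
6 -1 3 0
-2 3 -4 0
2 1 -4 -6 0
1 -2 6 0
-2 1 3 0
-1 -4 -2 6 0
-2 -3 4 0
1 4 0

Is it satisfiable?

Yes

Try x2 = True.
Try x1 = True.
Try x3 = True.
(x4) alone gives x4 = True.
(x6) alone gives x6 = True.
No clause remains; x5 is free.
A satisfying assignment: x1=True; x2=True; x3=True; x4=True; x5=False; x6=True.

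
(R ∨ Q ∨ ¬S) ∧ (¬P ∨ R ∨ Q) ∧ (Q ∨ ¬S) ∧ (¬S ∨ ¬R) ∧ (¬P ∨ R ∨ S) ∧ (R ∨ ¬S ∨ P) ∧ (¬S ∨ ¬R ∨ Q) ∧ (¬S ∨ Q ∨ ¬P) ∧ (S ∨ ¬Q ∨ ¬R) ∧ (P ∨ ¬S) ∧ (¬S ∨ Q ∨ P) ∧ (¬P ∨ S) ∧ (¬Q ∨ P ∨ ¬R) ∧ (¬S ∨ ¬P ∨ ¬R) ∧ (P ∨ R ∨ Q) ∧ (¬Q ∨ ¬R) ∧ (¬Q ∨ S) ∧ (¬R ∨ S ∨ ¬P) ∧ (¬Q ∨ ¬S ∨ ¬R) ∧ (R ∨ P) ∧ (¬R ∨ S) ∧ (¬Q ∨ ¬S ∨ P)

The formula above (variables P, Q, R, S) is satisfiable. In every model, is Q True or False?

Suppose Q = False.
The clause (¬S) is unit, so S = False.
The clause (¬P) is unit, so P = False.
The clause (R) is unit, so R = True.
Now (¬R) is unsatisfied and unit — conflict.
So every satisfying assignment has Q = True.

True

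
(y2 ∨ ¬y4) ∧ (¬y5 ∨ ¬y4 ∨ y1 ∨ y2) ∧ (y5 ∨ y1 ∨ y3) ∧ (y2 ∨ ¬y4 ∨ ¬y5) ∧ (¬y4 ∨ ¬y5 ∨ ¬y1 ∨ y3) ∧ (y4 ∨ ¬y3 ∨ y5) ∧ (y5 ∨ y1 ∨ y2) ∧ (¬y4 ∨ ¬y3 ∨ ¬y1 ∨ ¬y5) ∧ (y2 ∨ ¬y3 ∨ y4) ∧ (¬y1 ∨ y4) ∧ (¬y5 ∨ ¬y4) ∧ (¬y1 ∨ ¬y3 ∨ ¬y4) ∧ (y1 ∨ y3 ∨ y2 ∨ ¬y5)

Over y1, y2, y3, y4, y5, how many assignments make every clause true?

There are 2^5 = 32 truth assignments over (y1, y2, y3, y4, y5).
Split on y2. With y2 = True, the clauses containing y2 are satisfied and ¬y2 drops from the rest; 4 of the 2^4 = 16 assignments to the other variables satisfy what remains.
With y2 = False, by the same count on the reduced clause set, 0 assignments work.
(One model: y1=F, y2=T, y3=F, y4=F, y5=T.)
Total: 4 + 0 = 4.

4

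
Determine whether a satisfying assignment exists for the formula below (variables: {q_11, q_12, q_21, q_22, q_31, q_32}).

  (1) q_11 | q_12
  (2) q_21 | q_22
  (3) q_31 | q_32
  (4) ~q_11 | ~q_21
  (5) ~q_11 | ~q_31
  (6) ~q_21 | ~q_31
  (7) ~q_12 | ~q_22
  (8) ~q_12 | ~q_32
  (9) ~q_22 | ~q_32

Branch on q_11: set q_11 = 1.
From the singleton clause (~q_21), q_21 = 0.
From the singleton clause (q_22), q_22 = 1.
From the singleton clause (~q_31), q_31 = 0.
From the singleton clause (q_32), q_32 = 1.
Now (~q_32) is unsatisfied and unit — conflict.
That branch fails; take q_11 = 0 instead.
From the singleton clause (q_12), q_12 = 1.
From the singleton clause (~q_22), q_22 = 0.
From the singleton clause (q_21), q_21 = 1.
From the singleton clause (~q_31), q_31 = 0.
From the singleton clause (q_32), q_32 = 1.
Now (~q_32) is unsatisfied and unit — conflict.
Both values of q_11 lead to a conflict.
No assignment satisfies every clause.

Unsatisfiable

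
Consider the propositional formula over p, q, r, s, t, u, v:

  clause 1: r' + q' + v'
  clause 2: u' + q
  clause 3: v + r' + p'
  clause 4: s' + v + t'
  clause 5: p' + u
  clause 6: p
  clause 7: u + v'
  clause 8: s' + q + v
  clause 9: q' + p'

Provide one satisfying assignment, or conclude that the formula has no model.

The clause (p) is unit, so p = 1.
The clause (u) is unit, so u = 1.
The clause (q) is unit, so q = 1.
That conflicts with the unit clause (q').

UNSATISFIABLE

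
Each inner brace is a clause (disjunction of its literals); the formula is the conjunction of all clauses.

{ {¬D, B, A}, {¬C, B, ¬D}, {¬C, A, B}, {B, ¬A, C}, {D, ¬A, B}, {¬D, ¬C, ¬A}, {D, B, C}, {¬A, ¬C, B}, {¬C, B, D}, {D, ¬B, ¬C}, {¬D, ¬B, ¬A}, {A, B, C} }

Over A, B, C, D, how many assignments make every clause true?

There are 2^4 = 16 truth assignments over (A, B, C, D).
Check each against the 12 clauses (columns in the order A, B, C, D):
  F F F F  ✗ fails (D ∨ B ∨ C)
  F F F T  ✗ fails (¬D ∨ B ∨ A)
  F F T F  ✗ fails (¬C ∨ A ∨ B)
  F F T T  ✗ fails (¬D ∨ B ∨ A)
  F T F F  ✓ satisfies all
  F T F T  ✓ satisfies all
  F T T F  ✗ fails (D ∨ ¬B ∨ ¬C)
  F T T T  ✓ satisfies all
  T F F F  ✗ fails (B ∨ ¬A ∨ C)
  T F F T  ✗ fails (B ∨ ¬A ∨ C)
  T F T F  ✗ fails (D ∨ ¬A ∨ B)
  T F T T  ✗ fails (¬C ∨ B ∨ ¬D)
  T T F F  ✓ satisfies all
  T T F T  ✗ fails (¬D ∨ ¬B ∨ ¬A)
  T T T F  ✗ fails (D ∨ ¬B ∨ ¬C)
  T T T T  ✗ fails (¬D ∨ ¬C ∨ ¬A)
4 of the 16 rows are models.

4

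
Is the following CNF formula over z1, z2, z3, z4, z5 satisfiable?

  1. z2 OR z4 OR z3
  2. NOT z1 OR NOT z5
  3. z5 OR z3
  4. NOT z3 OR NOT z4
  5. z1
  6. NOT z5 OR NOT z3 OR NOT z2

Unit clause (z1) forces z1 = true.
Unit clause (NOT z5) forces z5 = false.
Unit clause (z3) forces z3 = true.
Unit clause (NOT z4) forces z4 = false.
All clauses hold; z2 can take either value.
A satisfying assignment: z1: true,  z2: true,  z3: true,  z4: false,  z5: false.

Satisfiable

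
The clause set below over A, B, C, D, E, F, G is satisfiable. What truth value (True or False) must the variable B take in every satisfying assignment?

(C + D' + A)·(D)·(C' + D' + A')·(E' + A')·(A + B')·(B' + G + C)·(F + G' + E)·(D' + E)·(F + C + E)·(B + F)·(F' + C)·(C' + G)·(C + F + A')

False

Suppose B = 1.
Unit clause (D) forces D = 1.
Unit clause (A) forces A = 1.
Unit clause (C') forces C = 0.
Unit clause (E') forces E = 0.
Now (E) is unsatisfied and unit — conflict.
So every satisfying assignment has B = False.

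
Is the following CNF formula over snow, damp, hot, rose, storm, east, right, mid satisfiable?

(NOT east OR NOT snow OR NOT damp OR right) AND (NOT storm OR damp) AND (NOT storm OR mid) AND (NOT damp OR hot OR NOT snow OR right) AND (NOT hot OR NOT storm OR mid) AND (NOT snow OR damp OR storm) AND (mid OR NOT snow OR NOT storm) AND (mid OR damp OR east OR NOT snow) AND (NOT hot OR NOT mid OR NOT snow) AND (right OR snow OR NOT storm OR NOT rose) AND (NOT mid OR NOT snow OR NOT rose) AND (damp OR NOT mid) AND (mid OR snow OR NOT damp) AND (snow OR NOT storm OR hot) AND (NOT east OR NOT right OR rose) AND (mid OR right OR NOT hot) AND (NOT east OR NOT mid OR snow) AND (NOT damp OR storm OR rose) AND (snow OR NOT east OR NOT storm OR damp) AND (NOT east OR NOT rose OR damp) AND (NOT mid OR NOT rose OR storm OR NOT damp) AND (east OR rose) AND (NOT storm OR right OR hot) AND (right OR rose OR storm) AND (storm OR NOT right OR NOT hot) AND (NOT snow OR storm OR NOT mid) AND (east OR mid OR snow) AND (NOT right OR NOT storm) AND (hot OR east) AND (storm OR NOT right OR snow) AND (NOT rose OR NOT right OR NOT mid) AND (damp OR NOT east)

Branch on storm: set storm = false.
Branch on snow: set snow = true.
From the singleton clause (damp), damp = true.
From the singleton clause (rose), rose = true.
From the singleton clause (NOT mid), mid = false.
Branch on east: set east = true.
From the singleton clause (right), right = true.
From the singleton clause (NOT hot), hot = false.
Every clause now holds.
A satisfying assignment: snow=true, damp=true, hot=false, rose=true, storm=false, east=true, right=true, mid=false.

Yes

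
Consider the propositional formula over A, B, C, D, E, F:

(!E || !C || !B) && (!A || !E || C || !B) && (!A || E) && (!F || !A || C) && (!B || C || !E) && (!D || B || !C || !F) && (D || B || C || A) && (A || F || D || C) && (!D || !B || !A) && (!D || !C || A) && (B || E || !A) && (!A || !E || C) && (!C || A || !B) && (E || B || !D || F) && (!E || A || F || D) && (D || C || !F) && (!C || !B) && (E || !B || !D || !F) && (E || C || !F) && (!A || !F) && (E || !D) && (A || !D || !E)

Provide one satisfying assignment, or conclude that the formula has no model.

Try A = true.
(E) alone gives E = true.
(C) alone gives C = true.
(!B) alone gives B = false.
(!F) alone gives F = false.
All clauses hold; D can take either value.

A=true,  B=false,  C=true,  D=false,  E=true,  F=false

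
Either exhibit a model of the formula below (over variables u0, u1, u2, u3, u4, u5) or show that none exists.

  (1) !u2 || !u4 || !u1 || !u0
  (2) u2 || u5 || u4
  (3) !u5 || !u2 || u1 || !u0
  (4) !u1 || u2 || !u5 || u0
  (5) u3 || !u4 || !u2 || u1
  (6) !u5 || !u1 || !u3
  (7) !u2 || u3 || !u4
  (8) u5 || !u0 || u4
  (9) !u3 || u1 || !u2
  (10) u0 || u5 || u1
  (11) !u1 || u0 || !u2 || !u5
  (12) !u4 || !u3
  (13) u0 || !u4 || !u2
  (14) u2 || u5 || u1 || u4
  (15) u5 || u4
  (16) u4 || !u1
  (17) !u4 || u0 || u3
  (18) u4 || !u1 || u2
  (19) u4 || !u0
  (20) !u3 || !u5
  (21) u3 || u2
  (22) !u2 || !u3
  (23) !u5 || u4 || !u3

Case u4 = false:
The clause (u5) is unit, so u5 = true.
The clause (!u1) is unit, so u1 = false.
The clause (!u0) is unit, so u0 = false.
The clause (!u3) is unit, so u3 = false.
The clause (u2) is unit, so u2 = true.
All clauses are satisfied.

u0 ↦ false; u1 ↦ false; u2 ↦ true; u3 ↦ false; u4 ↦ false; u5 ↦ true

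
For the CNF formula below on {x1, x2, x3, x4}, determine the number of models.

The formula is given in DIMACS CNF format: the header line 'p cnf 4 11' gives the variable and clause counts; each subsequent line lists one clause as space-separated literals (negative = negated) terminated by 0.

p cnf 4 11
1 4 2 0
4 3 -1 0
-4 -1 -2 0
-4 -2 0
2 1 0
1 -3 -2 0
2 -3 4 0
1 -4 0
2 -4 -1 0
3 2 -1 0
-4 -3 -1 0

2

There are 2^4 = 16 truth assignments over (x1, x2, x3, x4).
Split on x3. With x3 = True, the clauses containing x3 are satisfied and ¬x3 drops from the rest; 1 of the 2^3 = 8 assignments to the other variables satisfy what remains.
With x3 = False, by the same count on the reduced clause set, 1 assignment works.
(One model: x1=F, x2=T, x3=F, x4=F.)
Total: 1 + 1 = 2.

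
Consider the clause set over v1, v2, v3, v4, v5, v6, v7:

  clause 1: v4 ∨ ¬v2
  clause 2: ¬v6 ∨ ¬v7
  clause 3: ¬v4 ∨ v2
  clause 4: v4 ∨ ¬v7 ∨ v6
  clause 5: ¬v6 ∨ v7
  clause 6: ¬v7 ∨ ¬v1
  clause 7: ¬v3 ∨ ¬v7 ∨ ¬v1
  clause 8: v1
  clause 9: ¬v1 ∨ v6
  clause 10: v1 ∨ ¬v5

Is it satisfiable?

No

Unit clause (v1) forces v1 = True.
Unit clause (¬v7) forces v7 = False.
Unit clause (¬v6) forces v6 = False.
That conflicts with the unit clause (v6).
No assignment satisfies every clause.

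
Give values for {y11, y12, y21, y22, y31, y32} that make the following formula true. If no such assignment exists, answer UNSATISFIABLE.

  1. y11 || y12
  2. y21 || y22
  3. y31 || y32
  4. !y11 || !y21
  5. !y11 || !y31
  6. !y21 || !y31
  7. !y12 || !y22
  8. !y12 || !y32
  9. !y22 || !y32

Suppose y11 = true.
From the singleton clause (!y21), y21 = false.
From the singleton clause (y22), y22 = true.
From the singleton clause (!y31), y31 = false.
From the singleton clause (y32), y32 = true.
Now (!y32) is unsatisfied and unit — conflict.
So y11 must be the other value — set y11 = false.
From the singleton clause (y12), y12 = true.
From the singleton clause (!y22), y22 = false.
From the singleton clause (y21), y21 = true.
From the singleton clause (!y31), y31 = false.
From the singleton clause (y32), y32 = true.
Now (!y32) is unsatisfied and unit — conflict.
Neither y11 = true nor y11 = false works.

UNSATISFIABLE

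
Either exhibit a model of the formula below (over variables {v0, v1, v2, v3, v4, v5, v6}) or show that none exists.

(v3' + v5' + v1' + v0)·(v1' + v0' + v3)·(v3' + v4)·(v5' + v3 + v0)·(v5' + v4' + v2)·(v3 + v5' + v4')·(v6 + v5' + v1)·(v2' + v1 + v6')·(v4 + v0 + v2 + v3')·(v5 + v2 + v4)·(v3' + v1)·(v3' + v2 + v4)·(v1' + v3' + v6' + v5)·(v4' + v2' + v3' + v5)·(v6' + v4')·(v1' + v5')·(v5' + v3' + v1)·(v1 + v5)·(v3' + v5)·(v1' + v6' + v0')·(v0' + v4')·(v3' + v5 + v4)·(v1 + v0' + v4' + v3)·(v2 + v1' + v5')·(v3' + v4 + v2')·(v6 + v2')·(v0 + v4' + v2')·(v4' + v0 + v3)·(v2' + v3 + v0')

Suppose v3 = 0.
Suppose v1 = 1.
(v0') alone gives v0 = 0.
(v5') alone gives v5 = 0.
(v4') alone gives v4 = 0.
(v2) alone gives v2 = 1.
(v6) alone gives v6 = 1.
This assignment satisfies each clause.

v0 ↦ 0; v1 ↦ 1; v2 ↦ 1; v3 ↦ 0; v4 ↦ 0; v5 ↦ 0; v6 ↦ 1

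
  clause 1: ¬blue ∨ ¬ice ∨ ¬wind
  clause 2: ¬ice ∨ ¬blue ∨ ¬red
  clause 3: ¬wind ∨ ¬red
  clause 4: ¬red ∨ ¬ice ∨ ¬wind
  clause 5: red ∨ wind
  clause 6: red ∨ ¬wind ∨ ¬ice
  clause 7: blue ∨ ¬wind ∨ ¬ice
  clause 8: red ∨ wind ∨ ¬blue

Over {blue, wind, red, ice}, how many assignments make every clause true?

5

There are 2^4 = 16 truth assignments over (blue, wind, red, ice).
Split on blue. With blue = True, the clauses containing blue are satisfied and ¬blue drops from the rest; 2 of the 2^3 = 8 assignments to the other variables satisfy what remains.
With blue = False, by the same count on the reduced clause set, 3 assignments work.
(One model: blue=F, wind=F, red=T, ice=F.)
Total: 2 + 3 = 5.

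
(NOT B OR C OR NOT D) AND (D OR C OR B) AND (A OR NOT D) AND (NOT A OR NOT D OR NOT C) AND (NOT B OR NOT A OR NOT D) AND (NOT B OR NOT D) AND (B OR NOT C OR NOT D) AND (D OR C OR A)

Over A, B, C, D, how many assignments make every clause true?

There are 2^4 = 16 truth assignments over (A, B, C, D).
Split on A. With A = true, the clauses containing A are satisfied and NOT A drops from the rest; 4 of the 2^3 = 8 assignments to the other variables satisfy what remains.
With A = false, by the same count on the reduced clause set, 2 assignments work.
Total: 4 + 2 = 6.

6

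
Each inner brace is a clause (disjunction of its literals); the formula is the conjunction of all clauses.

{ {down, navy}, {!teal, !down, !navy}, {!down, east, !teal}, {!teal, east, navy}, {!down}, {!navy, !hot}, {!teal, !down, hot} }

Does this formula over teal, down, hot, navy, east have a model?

Satisfiable

From the singleton clause (!down), down = false.
From the singleton clause (navy), navy = true.
From the singleton clause (!hot), hot = false.
No clause remains; teal, east are free.
A satisfying assignment: teal ↦ true; down ↦ false; hot ↦ false; navy ↦ true; east ↦ false.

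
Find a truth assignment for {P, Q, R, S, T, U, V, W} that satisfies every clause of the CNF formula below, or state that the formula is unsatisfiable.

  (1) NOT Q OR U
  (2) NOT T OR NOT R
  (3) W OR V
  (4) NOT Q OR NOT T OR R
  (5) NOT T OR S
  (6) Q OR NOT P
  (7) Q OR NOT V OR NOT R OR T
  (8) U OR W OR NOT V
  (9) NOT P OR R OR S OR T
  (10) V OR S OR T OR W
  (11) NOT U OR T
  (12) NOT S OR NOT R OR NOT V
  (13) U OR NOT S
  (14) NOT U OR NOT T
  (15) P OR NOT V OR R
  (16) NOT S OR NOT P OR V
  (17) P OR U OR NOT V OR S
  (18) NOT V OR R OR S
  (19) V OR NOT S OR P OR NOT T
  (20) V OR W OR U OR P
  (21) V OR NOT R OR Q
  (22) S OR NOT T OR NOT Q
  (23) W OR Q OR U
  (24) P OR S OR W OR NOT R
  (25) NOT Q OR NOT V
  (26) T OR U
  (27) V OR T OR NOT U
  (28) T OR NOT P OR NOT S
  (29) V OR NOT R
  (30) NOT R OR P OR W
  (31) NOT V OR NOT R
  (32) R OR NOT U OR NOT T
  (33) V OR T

Try Q = false.
From the singleton clause (NOT P), P = false.
Try T = false.
From the singleton clause (NOT U), U = false.
That conflicts with the unit clause (U).
Backtrack on T: now try T = true.
From the singleton clause (NOT R), R = false.
From the singleton clause (S), S = true.
From the singleton clause (U), U = true.
That conflicts with the unit clause (NOT U).
Both values of T lead to a conflict.
Backtrack on Q: now try Q = true.
From the singleton clause (U), U = true.
From the singleton clause (T), T = true.
That conflicts with the unit clause (NOT T).
Both values of Q lead to a conflict.

UNSATISFIABLE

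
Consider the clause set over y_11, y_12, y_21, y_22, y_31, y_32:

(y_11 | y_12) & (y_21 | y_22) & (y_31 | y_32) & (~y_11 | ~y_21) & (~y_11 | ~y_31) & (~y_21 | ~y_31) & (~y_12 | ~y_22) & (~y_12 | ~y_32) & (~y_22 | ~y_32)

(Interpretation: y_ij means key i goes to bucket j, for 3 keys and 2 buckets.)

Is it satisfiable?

No

Try y_11 = 1.
(~y_21) alone gives y_21 = 0.
(y_22) alone gives y_22 = 1.
(~y_31) alone gives y_31 = 0.
(y_32) alone gives y_32 = 1.
That conflicts with the unit clause (~y_32).
Undo y_11 and try y_11 = 0.
(y_12) alone gives y_12 = 1.
(~y_22) alone gives y_22 = 0.
(y_21) alone gives y_21 = 1.
(~y_31) alone gives y_31 = 0.
(y_32) alone gives y_32 = 1.
That conflicts with the unit clause (~y_32).
Neither y_11 = 1 nor y_11 = 0 works.
No assignment satisfies every clause.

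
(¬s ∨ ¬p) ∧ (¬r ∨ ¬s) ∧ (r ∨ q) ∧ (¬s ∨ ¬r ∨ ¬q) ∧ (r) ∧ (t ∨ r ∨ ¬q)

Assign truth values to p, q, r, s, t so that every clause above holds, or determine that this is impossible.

p: False, q: True, r: True, s: False, t: True

Unit clause (r) forces r = True.
Unit clause (¬s) forces s = False.
No clause remains; p, q, t are free.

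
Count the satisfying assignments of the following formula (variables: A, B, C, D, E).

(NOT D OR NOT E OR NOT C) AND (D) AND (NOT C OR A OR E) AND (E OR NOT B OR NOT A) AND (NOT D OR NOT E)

There are 2^5 = 32 truth assignments over (A, B, C, D, E).
Split on A. With A = true, the clauses containing A are satisfied and NOT A drops from the rest; 2 of the 2^4 = 16 assignments to the other variables satisfy what remains.
With A = false, by the same count on the reduced clause set, 2 assignments work.
(One model: A=F, B=F, C=F, D=T, E=F.)
Total: 2 + 2 = 4.

4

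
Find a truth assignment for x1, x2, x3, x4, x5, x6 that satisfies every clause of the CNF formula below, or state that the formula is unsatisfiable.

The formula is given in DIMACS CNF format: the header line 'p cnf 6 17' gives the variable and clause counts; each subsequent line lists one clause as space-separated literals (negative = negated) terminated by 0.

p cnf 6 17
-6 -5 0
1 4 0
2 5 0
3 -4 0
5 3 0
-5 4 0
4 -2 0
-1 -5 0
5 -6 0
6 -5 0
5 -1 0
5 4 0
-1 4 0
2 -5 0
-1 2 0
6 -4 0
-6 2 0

Try x6 = False.
The clause (¬x5) is unit, so x5 = False.
The clause (x2) is unit, so x2 = True.
The clause (x3) is unit, so x3 = True.
The clause (x4) is unit, so x4 = True.
Now (¬x4) is unsatisfied and unit — conflict.
That branch fails; take x6 = True instead.
The clause (¬x5) is unit, so x5 = False.
Now (x5) is unsatisfied and unit — conflict.
Either choice for x6 ends in contradiction.

UNSATISFIABLE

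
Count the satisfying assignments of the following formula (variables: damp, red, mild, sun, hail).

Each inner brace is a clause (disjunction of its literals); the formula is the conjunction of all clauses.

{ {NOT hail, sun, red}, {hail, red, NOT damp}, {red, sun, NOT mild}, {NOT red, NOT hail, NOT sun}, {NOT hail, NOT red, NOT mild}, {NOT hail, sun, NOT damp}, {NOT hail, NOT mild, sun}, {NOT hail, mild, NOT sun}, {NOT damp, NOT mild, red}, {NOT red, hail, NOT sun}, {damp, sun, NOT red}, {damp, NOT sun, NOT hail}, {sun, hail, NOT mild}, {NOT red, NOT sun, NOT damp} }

4

There are 2^5 = 32 truth assignments over (damp, red, mild, sun, hail).
Split on hail. With hail = true, the clauses containing hail are satisfied and NOT hail drops from the rest; 0 of the 2^4 = 16 assignments to the other variables satisfy what remains.
With hail = false, by the same count on the reduced clause set, 4 assignments work.
Total: 0 + 4 = 4.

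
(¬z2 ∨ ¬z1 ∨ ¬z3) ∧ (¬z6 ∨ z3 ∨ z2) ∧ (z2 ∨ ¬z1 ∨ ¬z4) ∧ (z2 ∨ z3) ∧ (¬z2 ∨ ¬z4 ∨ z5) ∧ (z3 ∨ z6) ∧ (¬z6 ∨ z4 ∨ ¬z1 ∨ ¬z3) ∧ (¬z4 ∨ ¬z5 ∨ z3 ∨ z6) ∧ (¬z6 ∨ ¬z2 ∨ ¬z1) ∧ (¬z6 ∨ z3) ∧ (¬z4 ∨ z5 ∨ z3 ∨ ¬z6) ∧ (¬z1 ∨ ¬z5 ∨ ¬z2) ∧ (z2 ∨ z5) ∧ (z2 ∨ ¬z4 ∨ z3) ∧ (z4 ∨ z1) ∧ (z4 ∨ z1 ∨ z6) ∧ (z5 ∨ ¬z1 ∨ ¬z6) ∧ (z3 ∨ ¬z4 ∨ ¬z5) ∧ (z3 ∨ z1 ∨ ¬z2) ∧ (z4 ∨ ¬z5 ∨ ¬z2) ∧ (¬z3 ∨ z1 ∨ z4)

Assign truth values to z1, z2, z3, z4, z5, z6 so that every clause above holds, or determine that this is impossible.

Branch on z2: set z2 = False.
Unit clause (z3) forces z3 = True.
Unit clause (z5) forces z5 = True.
Branch on z1: set z1 = False.
Unit clause (z4) forces z4 = True.
No clause remains; z6 is free.

z1 ↦ False, z2 ↦ False, z3 ↦ True, z4 ↦ True, z5 ↦ True, z6 ↦ True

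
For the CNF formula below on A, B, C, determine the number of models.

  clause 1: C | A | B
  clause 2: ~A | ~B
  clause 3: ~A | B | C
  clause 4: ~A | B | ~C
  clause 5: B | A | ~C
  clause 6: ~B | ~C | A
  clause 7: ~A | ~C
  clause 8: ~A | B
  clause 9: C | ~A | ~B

There are 2^3 = 8 truth assignments over (A, B, C).
Check each against the 9 clauses (columns in the order A, B, C):
  F F F  ✗ fails (C | A | B)
  F F T  ✗ fails (B | A | ~C)
  F T F  ✓ satisfies all
  F T T  ✗ fails (~B | ~C | A)
  T F F  ✗ fails (~A | B | C)
  T F T  ✗ fails (~A | B | ~C)
  T T F  ✗ fails (~A | ~B)
  T T T  ✗ fails (~A | ~B)
1 of the 8 rows is a model.

1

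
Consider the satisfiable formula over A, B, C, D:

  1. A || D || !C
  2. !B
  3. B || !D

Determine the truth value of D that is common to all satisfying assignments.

Suppose D = true.
From the singleton clause (!B), B = false.
Now (B) is unsatisfied and unit — conflict.
So every satisfying assignment has D = False.

False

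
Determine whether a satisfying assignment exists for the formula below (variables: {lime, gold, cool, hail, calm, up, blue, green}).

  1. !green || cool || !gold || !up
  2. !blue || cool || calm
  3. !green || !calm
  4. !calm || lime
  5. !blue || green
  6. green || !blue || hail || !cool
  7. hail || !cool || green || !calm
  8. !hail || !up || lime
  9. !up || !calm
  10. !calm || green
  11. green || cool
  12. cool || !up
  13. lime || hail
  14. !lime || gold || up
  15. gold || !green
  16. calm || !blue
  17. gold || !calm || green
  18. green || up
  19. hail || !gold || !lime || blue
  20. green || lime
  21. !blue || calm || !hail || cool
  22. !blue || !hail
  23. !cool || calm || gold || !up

Try green = true.
From the singleton clause (!calm), calm = false.
From the singleton clause (gold), gold = true.
From the singleton clause (!blue), blue = false.
Try cool = false.
From the singleton clause (!up), up = false.
Try lime = true.
From the singleton clause (hail), hail = true.
Every clause now holds.
A satisfying assignment: lime ↦ true, gold ↦ true, cool ↦ false, hail ↦ true, calm ↦ false, up ↦ false, blue ↦ false, green ↦ true.

Yes, satisfiable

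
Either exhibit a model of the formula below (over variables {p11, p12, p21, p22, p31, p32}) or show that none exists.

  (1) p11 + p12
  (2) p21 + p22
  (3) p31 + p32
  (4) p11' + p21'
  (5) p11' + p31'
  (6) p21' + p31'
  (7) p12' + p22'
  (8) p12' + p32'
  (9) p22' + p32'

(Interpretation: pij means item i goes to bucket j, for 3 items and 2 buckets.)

Suppose p11 = 1.
From the singleton clause (p21'), p21 = 0.
From the singleton clause (p22), p22 = 1.
From the singleton clause (p31'), p31 = 0.
From the singleton clause (p32), p32 = 1.
That conflicts with the unit clause (p32').
That branch fails; take p11 = 0 instead.
From the singleton clause (p12), p12 = 1.
From the singleton clause (p22'), p22 = 0.
From the singleton clause (p21), p21 = 1.
From the singleton clause (p31'), p31 = 0.
From the singleton clause (p32), p32 = 1.
That conflicts with the unit clause (p32').
Neither p11 = 1 nor p11 = 0 works.

UNSATISFIABLE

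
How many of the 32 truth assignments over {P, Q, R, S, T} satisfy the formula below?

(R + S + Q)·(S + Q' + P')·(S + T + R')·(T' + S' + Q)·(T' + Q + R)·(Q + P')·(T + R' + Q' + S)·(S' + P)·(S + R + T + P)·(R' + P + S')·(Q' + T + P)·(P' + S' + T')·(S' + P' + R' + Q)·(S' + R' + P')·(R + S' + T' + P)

4

There are 2^5 = 32 truth assignments over (P, Q, R, S, T).
Split on Q. With Q = 1, the clauses containing Q are satisfied and Q' drops from the rest; 3 of the 2^4 = 16 assignments to the other variables satisfy what remains.
With Q = 0, by the same count on the reduced clause set, 1 assignment works.
(One model: P=F, Q=F, R=T, S=F, T=T.)
Total: 3 + 1 = 4.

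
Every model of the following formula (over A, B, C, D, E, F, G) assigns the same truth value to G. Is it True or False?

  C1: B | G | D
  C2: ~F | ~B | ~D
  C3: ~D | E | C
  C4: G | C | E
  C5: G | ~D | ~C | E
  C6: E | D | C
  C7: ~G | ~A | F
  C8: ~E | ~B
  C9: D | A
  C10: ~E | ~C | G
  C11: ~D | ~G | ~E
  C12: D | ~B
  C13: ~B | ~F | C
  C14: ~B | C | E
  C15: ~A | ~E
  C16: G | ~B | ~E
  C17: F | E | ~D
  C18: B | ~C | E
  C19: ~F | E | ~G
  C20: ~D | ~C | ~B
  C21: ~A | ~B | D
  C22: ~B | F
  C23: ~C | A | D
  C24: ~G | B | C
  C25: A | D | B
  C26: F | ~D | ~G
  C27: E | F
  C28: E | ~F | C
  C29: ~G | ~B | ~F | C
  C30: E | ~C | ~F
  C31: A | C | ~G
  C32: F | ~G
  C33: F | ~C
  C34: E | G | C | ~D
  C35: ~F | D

Suppose G = 1.
The clause (F) is unit, so F = 1.
The clause (E) is unit, so E = 1.
The clause (~B) is unit, so B = 0.
The clause (~D) is unit, so D = 0.
But (D) is also a unit clause — contradiction.
So every satisfying assignment has G = False.

False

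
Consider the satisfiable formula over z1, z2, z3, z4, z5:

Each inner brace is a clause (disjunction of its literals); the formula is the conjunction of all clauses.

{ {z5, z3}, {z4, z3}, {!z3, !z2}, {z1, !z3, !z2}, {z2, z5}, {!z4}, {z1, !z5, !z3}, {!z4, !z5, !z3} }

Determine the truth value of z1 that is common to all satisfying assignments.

True

Suppose z1 = false.
Unit clause (!z4) forces z4 = false.
Unit clause (z3) forces z3 = true.
Unit clause (!z2) forces z2 = false.
Unit clause (z5) forces z5 = true.
Now (!z5) is unsatisfied and unit — conflict.
So every satisfying assignment has z1 = True.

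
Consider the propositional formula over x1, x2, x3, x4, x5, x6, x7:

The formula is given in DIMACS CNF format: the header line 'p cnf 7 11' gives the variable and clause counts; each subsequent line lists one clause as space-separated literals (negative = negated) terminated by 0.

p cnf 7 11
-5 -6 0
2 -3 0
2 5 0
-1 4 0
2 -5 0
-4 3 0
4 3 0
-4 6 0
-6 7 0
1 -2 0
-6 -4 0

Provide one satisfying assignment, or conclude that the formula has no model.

Case x5 = False:
The clause (x2) is unit, so x2 = True.
The clause (x1) is unit, so x1 = True.
The clause (x4) is unit, so x4 = True.
The clause (x3) is unit, so x3 = True.
The clause (x6) is unit, so x6 = True.
That conflicts with the unit clause (¬x6).
Backtrack on x5: now try x5 = True.
The clause (¬x6) is unit, so x6 = False.
The clause (x2) is unit, so x2 = True.
The clause (¬x4) is unit, so x4 = False.
The clause (¬x1) is unit, so x1 = False.
That conflicts with the unit clause (x1).
Neither x5 = True nor x5 = False works.

UNSATISFIABLE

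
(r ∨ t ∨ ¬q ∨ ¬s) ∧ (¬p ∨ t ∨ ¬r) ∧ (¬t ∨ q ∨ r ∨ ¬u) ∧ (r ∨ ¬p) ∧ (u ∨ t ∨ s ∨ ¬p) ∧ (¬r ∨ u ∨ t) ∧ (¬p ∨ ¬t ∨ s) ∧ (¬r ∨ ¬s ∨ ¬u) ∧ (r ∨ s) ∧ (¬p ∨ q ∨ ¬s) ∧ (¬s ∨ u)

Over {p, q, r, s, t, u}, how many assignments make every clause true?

There are 2^6 = 64 truth assignments over (p, q, r, s, t, u).
Split on r. With r = True, the clauses containing r are satisfied and ¬r drops from the rest; 6 of the 2^5 = 32 assignments to the other variables satisfy what remains.
With r = False, by the same count on the reduced clause set, 2 assignments work.
(One model: p=F, q=F, r=F, s=T, t=F, u=T.)
Total: 6 + 2 = 8.

8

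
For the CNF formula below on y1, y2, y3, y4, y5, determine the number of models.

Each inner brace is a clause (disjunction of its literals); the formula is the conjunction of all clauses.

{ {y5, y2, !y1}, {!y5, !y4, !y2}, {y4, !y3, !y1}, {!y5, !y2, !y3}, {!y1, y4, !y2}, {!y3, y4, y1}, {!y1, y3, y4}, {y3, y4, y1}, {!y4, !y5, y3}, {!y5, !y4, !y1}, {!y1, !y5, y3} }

There are 2^5 = 32 truth assignments over (y1, y2, y3, y4, y5).
Split on y5. With y5 = true, the clauses containing y5 are satisfied and !y5 drops from the rest; 1 of the 2^4 = 16 assignments to the other variables satisfy what remains.
With y5 = false, by the same count on the reduced clause set, 6 assignments work.
(One model: y1=F, y2=F, y3=F, y4=T, y5=F.)
Total: 1 + 6 = 7.

7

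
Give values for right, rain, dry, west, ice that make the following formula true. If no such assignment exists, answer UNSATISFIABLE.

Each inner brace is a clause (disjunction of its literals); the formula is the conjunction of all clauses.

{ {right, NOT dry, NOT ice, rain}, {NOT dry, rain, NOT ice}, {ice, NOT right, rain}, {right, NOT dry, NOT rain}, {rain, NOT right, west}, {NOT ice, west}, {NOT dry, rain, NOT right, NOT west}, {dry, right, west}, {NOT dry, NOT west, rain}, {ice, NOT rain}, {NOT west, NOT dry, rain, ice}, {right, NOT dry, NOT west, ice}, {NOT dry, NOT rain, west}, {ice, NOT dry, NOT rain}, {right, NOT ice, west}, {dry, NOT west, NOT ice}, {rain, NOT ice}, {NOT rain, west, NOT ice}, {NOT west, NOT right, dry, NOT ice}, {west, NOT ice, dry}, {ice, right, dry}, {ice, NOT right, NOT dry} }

right=false, rain=false, dry=true, west=false, ice=false

Branch on ice: set ice = false.
Unit clause (NOT rain) forces rain = false.
Unit clause (NOT right) forces right = false.
Unit clause (dry) forces dry = true.
Unit clause (NOT west) forces west = false.
All clauses are satisfied.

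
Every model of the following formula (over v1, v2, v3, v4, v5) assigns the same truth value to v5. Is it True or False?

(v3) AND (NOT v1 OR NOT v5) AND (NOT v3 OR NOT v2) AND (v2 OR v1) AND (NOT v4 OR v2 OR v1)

Suppose v5 = true.
Unit clause (v3) forces v3 = true.
Unit clause (NOT v1) forces v1 = false.
Unit clause (NOT v2) forces v2 = false.
That conflicts with the unit clause (v2).
So every satisfying assignment has v5 = False.

False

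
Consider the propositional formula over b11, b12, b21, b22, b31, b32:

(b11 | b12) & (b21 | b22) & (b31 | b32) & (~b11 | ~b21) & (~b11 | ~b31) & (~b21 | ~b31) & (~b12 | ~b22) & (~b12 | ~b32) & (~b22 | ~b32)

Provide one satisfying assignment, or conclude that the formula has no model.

UNSATISFIABLE

Branch on b11: set b11 = 1.
The clause (~b21) is unit, so b21 = 0.
The clause (b22) is unit, so b22 = 1.
The clause (~b31) is unit, so b31 = 0.
The clause (b32) is unit, so b32 = 1.
But (~b32) is also a unit clause — contradiction.
That branch fails; take b11 = 0 instead.
The clause (b12) is unit, so b12 = 1.
The clause (~b22) is unit, so b22 = 0.
The clause (b21) is unit, so b21 = 1.
The clause (~b31) is unit, so b31 = 0.
The clause (b32) is unit, so b32 = 1.
But (~b32) is also a unit clause — contradiction.
Either choice for b11 ends in contradiction.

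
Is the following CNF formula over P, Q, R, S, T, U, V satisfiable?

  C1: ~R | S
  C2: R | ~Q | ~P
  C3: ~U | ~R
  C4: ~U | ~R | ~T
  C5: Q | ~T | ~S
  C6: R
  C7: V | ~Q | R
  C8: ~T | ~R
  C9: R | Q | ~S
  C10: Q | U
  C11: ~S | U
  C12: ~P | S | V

From the singleton clause (R), R = 1.
From the singleton clause (S), S = 1.
From the singleton clause (~U), U = 0.
But (U) is also a unit clause — contradiction.
No assignment satisfies every clause.

No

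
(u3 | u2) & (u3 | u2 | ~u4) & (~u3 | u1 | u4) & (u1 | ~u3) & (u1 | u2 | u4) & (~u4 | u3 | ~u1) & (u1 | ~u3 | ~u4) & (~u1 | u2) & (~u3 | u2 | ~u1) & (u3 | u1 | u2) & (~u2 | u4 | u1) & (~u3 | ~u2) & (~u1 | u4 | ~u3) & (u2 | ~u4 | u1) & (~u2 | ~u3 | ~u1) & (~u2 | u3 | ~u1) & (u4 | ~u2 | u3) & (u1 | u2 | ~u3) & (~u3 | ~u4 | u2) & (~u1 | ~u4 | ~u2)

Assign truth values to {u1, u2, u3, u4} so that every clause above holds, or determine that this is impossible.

Suppose u3 = 0.
From the singleton clause (u2), u2 = 1.
From the singleton clause (~u1), u1 = 0.
From the singleton clause (u4), u4 = 1.
All clauses are satisfied.

u1: 0; u2: 1; u3: 0; u4: 1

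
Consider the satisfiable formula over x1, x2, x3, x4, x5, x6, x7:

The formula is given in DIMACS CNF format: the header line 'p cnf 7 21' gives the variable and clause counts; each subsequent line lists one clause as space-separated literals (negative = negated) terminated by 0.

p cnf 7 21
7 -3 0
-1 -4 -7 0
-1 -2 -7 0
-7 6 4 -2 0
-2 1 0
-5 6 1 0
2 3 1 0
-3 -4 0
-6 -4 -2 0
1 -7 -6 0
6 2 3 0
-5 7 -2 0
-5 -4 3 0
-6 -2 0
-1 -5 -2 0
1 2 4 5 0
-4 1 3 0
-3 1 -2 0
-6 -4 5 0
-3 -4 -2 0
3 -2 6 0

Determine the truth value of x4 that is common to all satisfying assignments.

Suppose x4 = True.
From the singleton clause (¬x3), x3 = False.
From the singleton clause (¬x5), x5 = False.
From the singleton clause (x1), x1 = True.
From the singleton clause (¬x7), x7 = False.
From the singleton clause (¬x6), x6 = False.
From the singleton clause (x2), x2 = True.
But (¬x2) is also a unit clause — contradiction.
So every satisfying assignment has x4 = False.

False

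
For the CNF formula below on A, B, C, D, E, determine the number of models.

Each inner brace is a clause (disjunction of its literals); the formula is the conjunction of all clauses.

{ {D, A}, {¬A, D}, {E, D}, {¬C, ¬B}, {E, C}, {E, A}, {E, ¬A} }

6

There are 2^5 = 32 truth assignments over (A, B, C, D, E).
Split on D. With D = True, the clauses containing D are satisfied and ¬D drops from the rest; 6 of the 2^4 = 16 assignments to the other variables satisfy what remains.
With D = False, by the same count on the reduced clause set, 0 assignments work.
(One model: A=F, B=F, C=F, D=T, E=T.)
Total: 6 + 0 = 6.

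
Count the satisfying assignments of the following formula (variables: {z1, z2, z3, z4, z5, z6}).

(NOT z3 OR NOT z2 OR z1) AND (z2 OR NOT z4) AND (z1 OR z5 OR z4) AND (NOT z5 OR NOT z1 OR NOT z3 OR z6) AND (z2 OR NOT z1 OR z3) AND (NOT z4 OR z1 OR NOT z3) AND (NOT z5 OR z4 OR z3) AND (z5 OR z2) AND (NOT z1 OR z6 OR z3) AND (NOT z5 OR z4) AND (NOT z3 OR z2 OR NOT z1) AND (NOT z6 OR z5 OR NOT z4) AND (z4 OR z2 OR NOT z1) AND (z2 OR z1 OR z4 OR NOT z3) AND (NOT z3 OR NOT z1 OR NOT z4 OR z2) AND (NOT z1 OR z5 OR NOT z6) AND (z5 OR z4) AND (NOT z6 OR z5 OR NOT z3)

There are 2^6 = 64 truth assignments over (z1, z2, z3, z4, z5, z6).
Split on z6. With z6 = true, the clauses containing z6 are satisfied and NOT z6 drops from the rest; 3 of the 2^5 = 32 assignments to the other variables satisfy what remains.
With z6 = false, by the same count on the reduced clause set, 3 assignments work.
(One model: z1=F, z2=T, z3=F, z4=T, z5=F, z6=F.)
Total: 3 + 3 = 6.

6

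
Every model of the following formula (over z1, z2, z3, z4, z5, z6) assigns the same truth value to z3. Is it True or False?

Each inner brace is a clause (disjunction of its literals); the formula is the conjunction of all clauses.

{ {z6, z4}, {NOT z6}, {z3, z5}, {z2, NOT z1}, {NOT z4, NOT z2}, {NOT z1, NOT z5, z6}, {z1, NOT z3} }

False

Suppose z3 = true.
From the singleton clause (NOT z6), z6 = false.
From the singleton clause (z4), z4 = true.
From the singleton clause (NOT z2), z2 = false.
From the singleton clause (NOT z1), z1 = false.
That conflicts with the unit clause (z1).
So every satisfying assignment has z3 = False.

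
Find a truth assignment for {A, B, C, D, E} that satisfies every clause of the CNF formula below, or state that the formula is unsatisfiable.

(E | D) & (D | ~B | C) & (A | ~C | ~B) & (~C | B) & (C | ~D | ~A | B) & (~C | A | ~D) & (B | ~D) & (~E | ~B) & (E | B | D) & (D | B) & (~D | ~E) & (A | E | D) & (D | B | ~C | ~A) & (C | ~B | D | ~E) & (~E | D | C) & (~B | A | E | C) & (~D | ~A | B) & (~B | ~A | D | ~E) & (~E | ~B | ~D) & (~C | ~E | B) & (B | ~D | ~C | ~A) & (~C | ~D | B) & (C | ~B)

A ↦ 1, B ↦ 1, C ↦ 1, D ↦ 1, E ↦ 0

Branch on E: set E = 0.
The clause (D) is unit, so D = 1.
The clause (B) is unit, so B = 1.
The clause (C) is unit, so C = 1.
The clause (A) is unit, so A = 1.
All clauses are satisfied.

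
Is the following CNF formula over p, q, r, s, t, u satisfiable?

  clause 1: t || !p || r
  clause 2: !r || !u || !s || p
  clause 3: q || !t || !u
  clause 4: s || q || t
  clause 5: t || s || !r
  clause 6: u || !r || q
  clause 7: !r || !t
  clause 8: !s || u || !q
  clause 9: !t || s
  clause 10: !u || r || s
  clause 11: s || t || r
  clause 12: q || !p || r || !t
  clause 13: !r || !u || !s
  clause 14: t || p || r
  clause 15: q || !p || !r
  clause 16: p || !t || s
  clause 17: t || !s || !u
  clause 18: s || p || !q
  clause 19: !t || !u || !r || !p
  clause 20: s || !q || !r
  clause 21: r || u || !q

Branch on r: set r = false.
Branch on t: set t = true.
Unit clause (s) forces s = true.
Branch on q: set q = true.
Unit clause (u) forces u = true.
All clauses hold; p can take either value.
A satisfying assignment: p ↦ true,  q ↦ true,  r ↦ false,  s ↦ true,  t ↦ true,  u ↦ true.

Satisfiable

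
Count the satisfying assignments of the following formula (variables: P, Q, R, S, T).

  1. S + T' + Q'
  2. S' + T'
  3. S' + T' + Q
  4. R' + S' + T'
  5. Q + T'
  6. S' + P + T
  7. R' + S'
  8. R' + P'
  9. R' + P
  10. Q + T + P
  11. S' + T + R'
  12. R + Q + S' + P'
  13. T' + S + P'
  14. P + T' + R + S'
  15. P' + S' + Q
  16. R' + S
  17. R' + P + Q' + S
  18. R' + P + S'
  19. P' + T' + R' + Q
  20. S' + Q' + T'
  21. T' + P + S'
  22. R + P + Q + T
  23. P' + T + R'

4

There are 2^5 = 32 truth assignments over (P, Q, R, S, T).
Split on Q. With Q = 1, the clauses containing Q are satisfied and Q' drops from the rest; 3 of the 2^4 = 16 assignments to the other variables satisfy what remains.
With Q = 0, by the same count on the reduced clause set, 1 assignment works.
Total: 3 + 1 = 4.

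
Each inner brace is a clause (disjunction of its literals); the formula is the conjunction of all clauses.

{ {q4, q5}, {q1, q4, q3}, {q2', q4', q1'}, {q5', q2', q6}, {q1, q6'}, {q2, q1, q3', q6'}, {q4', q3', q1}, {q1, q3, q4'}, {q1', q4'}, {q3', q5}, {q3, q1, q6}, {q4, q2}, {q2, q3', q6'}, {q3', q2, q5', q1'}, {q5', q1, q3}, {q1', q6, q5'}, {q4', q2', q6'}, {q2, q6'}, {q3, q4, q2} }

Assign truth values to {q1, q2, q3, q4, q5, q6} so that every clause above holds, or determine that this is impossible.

Branch on q4: set q4 = 0.
(q5) alone gives q5 = 1.
(q2) alone gives q2 = 1.
(q6) alone gives q6 = 1.
(q1) alone gives q1 = 1.
No clause remains; q3 is free.

q1=1,  q2=1,  q3=1,  q4=0,  q5=1,  q6=1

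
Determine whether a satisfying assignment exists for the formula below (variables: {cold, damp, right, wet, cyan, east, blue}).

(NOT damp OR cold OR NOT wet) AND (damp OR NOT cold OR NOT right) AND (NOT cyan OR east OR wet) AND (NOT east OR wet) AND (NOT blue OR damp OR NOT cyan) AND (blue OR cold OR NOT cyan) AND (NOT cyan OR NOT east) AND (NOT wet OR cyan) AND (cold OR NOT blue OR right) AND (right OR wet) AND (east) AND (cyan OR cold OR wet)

From the singleton clause (east), east = true.
From the singleton clause (wet), wet = true.
From the singleton clause (NOT cyan), cyan = false.
That conflicts with the unit clause (cyan).
No assignment satisfies every clause.

No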